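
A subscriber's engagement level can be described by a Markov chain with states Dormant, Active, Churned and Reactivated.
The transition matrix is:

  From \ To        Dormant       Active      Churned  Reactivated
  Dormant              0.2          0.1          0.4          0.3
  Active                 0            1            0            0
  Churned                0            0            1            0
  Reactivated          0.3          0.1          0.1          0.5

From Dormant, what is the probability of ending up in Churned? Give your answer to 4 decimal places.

Let h(s) be the probability of absorption at Churned starting from transient state s. Then h(Churned) = 1 and h(Active) = 0. By first-step analysis:
h(Dormant) = 0.2·h(Dormant) + 0.1·0 + 0.4·1 + 0.3·h(Reactivated)
h(Reactivated) = 0.3·h(Dormant) + 0.1·0 + 0.1·1 + 0.5·h(Reactivated)
Solving: h(Dormant) = 0.7419, h(Reactivated) = 0.6452.
Starting from Dormant, the probability is 0.7419.

0.7419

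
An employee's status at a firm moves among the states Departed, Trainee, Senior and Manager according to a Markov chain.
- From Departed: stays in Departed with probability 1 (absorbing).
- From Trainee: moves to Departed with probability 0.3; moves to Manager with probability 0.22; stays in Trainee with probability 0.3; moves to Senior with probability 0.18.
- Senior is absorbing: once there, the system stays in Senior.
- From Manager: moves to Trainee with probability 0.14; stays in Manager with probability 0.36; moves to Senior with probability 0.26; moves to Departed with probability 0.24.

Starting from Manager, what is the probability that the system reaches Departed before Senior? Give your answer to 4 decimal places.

Let h(s) be the probability of absorption at Departed starting from transient state s. Then h(Departed) = 1 and h(Senior) = 0. By first-step analysis:
h(Trainee) = 0.3·1 + 0.3·h(Trainee) + 0.18·0 + 0.22·h(Manager)
h(Manager) = 0.24·1 + 0.14·h(Trainee) + 0.26·0 + 0.36·h(Manager)
Solving: h(Trainee) = 0.5868, h(Manager) = 0.5034.
Starting from Manager, the probability is 0.5034.

0.5034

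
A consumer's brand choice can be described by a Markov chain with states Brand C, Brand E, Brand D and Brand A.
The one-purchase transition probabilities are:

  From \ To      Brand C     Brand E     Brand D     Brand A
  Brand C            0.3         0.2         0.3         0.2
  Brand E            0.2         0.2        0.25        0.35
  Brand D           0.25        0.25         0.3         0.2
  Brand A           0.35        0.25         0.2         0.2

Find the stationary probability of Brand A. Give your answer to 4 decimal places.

0.2337

Let the stationary distribution be π with π = πP and π_1 + π_2 + π_3 + π_4 = 1.
π_1 = 0.3·π_1 + 0.2·π_2 + 0.25·π_3 + 0.35·π_4
π_2 = 0.2·π_1 + 0.2·π_2 + 0.25·π_3 + 0.25·π_4
π_3 = 0.3·π_1 + 0.25·π_2 + 0.3·π_3 + 0.2·π_4
Solving with the normalization constraint gives π = (0.2759, 0.2250, 0.2654, 0.2337).
So the stationary probability of Brand A is 0.2337.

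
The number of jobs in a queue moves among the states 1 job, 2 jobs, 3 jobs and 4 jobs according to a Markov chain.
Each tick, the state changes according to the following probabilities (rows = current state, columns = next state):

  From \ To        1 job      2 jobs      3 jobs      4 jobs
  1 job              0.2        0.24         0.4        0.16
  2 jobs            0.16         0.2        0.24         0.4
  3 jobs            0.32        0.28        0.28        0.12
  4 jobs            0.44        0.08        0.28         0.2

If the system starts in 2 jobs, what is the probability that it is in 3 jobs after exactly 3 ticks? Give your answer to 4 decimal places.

Propagate the distribution vector 3 ticks from 2 jobs.
After 0 ticks: (0.0000, 1.0000, 0.0000, 0.0000)
After 1 tick: (0.1600, 0.2000, 0.2400, 0.4000)
After 2 ticks: (0.3168, 0.1776, 0.2912, 0.2144)
After 3 ticks: (0.2793, 0.2102, 0.3109, 0.1996)
P(in 3 jobs after 3 ticks) = 0.3109

0.3109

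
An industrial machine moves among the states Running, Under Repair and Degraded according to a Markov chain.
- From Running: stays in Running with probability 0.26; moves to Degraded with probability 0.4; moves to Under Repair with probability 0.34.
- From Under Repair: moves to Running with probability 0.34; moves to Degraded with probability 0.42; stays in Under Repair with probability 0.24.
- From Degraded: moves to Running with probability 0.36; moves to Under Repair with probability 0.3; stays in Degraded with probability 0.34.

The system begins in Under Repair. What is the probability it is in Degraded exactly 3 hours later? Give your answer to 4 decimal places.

0.3832

Propagate the distribution vector 3 hours from Under Repair.
After 0 hours: (0.0000, 1.0000, 0.0000)
After 1 hour: (0.3400, 0.2400, 0.4200)
After 2 hours: (0.3212, 0.2992, 0.3796)
After 3 hours: (0.3219, 0.2949, 0.3832)
P(in Degraded after 3 hours) = 0.3832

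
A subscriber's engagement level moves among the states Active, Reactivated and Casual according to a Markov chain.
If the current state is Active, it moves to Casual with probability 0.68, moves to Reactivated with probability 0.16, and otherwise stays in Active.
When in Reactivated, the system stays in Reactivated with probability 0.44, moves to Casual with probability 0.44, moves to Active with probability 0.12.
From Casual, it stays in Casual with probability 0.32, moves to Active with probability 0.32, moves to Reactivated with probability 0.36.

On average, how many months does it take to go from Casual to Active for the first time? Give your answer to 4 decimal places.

4.1367

Let t(s) be the expected number of months to first reach Active from state s, with t(Active) = 0. Conditioning on the first month:
t(Reactivated) = 1 + 0.44·t(Reactivated) + 0.44·t(Casual)
t(Casual) = 1 + 0.36·t(Reactivated) + 0.32·t(Casual)
Solving: t(Reactivated) = 5.0360, t(Casual) = 4.1367.
Expected months from Casual to Active: 4.1367.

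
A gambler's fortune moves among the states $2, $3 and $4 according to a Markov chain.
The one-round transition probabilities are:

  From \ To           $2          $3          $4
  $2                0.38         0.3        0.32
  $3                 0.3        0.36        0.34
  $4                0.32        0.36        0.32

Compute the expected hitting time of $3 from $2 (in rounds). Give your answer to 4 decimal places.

3.1328

Let t(s) be the expected number of rounds to first reach $3 from state s, with t($3) = 0. Conditioning on the first round:
t($2) = 1 + 0.38·t($2) + 0.32·t($4)
t($4) = 1 + 0.32·t($2) + 0.32·t($4)
Solving: t($2) = 3.1328, t($4) = 2.9449.
Expected rounds from $2 to $3: 3.1328.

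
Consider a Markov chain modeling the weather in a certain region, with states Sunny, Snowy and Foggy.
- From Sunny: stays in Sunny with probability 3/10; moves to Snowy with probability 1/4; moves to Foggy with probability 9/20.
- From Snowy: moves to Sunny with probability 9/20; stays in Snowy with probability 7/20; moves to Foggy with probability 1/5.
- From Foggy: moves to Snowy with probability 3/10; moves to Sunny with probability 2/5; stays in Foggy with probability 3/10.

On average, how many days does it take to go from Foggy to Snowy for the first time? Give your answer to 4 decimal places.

3.5484

Let t(s) be the expected number of days to first reach Snowy from state s, with t(Snowy) = 0. Conditioning on the first day:
t(Sunny) = 1 + 0.3·t(Sunny) + 0.45·t(Foggy)
t(Foggy) = 1 + 0.4·t(Sunny) + 0.3·t(Foggy)
Solving: t(Sunny) = 3.7097, t(Foggy) = 3.5484.
Expected days from Foggy to Snowy: 3.5484.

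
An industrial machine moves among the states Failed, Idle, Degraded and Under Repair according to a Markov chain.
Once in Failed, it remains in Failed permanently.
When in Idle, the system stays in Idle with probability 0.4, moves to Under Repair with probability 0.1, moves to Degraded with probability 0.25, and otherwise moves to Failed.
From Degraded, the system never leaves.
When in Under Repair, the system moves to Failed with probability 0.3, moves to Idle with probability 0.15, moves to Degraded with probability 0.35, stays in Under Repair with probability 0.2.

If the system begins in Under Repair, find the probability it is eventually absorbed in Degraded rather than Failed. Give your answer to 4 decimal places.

0.5323

Let h(s) be the probability of absorption at Degraded starting from transient state s. Then h(Degraded) = 1 and h(Failed) = 0. By first-step analysis:
h(Idle) = 0.25·0 + 0.4·h(Idle) + 0.25·1 + 0.1·h(Under Repair)
h(Under Repair) = 0.3·0 + 0.15·h(Idle) + 0.35·1 + 0.2·h(Under Repair)
Solving: h(Idle) = 0.5054, h(Under Repair) = 0.5323.
Starting from Under Repair, the probability is 0.5323.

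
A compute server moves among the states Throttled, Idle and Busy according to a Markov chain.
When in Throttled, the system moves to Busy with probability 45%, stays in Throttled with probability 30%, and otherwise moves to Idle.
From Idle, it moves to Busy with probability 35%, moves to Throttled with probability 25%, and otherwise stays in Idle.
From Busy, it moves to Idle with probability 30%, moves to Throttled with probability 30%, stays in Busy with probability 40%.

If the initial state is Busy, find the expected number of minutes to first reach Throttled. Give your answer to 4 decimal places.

Let t(s) be the expected number of minutes to first reach Throttled from state s, with t(Throttled) = 0. Conditioning on the first minute:
t(Idle) = 1 + 0.4·t(Idle) + 0.35·t(Busy)
t(Busy) = 1 + 0.3·t(Idle) + 0.4·t(Busy)
Solving: t(Idle) = 3.7255, t(Busy) = 3.5294.
Expected minutes from Busy to Throttled: 3.5294.

3.5294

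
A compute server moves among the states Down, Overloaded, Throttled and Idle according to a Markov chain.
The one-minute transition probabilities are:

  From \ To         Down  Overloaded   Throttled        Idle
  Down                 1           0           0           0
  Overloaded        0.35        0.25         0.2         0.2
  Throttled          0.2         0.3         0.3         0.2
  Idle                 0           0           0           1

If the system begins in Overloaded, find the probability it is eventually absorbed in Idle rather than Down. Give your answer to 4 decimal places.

0.3871

Let h(s) be the probability of absorption at Idle starting from transient state s. Then h(Idle) = 1 and h(Down) = 0. By first-step analysis:
h(Overloaded) = 0.35·0 + 0.25·h(Overloaded) + 0.2·h(Throttled) + 0.2·1
h(Throttled) = 0.2·0 + 0.3·h(Overloaded) + 0.3·h(Throttled) + 0.2·1
Solving: h(Overloaded) = 0.3871, h(Throttled) = 0.4516.
Starting from Overloaded, the probability is 0.3871.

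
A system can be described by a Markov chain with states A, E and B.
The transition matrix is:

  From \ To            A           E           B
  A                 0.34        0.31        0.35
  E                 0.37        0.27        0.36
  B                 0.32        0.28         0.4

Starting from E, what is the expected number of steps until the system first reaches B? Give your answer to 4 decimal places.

2.8058

Let t(s) be the expected number of steps to first reach B from state s, with t(B) = 0. Conditioning on the first step:
t(A) = 1 + 0.34·t(A) + 0.31·t(E)
t(E) = 1 + 0.37·t(A) + 0.27·t(E)
Solving: t(A) = 2.8330, t(E) = 2.8058.
Expected steps from E to B: 2.8058.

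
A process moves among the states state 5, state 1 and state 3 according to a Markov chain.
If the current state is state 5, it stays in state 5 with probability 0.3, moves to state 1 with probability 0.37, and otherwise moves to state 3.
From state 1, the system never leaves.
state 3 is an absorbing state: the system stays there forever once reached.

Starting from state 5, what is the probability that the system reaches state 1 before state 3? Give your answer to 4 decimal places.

0.5286

Let h(s) be the probability of absorption at state 1 starting from transient state s. Then h(state 1) = 1 and h(state 3) = 0. By first-step analysis:
h(state 5) = 0.3·h(state 5) + 0.37·1 + 0.33·0
Solving: h(state 5) = 0.5286.
Starting from state 5, the probability is 0.5286.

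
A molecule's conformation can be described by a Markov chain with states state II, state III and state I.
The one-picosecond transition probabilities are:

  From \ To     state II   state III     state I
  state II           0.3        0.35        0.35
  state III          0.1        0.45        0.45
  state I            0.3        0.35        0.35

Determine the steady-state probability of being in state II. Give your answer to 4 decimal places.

Let the stationary distribution be π with π = πP and π_1 + π_2 + π_3 = 1.
π_1 = 0.3·π_1 + 0.1·π_2 + 0.3·π_3
π_2 = 0.35·π_1 + 0.45·π_2 + 0.35·π_3
Solving with the normalization constraint gives π = (0.2222, 0.3889, 0.3889).
So the stationary probability of state II is 0.2222.

0.2222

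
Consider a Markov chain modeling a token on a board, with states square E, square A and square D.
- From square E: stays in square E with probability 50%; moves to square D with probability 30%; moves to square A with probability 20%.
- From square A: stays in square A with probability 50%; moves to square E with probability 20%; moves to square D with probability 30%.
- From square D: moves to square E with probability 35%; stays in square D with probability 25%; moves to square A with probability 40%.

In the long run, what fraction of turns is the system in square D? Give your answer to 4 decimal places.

Let the stationary distribution be π with π = πP and π_1 + π_2 + π_3 = 1.
π_1 = 0.5·π_1 + 0.2·π_2 + 0.35·π_3
π_2 = 0.2·π_1 + 0.5·π_2 + 0.4·π_3
Solving with the normalization constraint gives π = (0.3469, 0.3673, 0.2857).
So the stationary probability of square D is 0.2857.

0.2857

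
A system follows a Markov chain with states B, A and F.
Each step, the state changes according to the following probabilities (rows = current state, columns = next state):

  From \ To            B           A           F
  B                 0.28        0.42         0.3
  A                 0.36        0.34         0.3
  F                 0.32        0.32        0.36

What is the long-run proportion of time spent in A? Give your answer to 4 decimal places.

0.3593

Let the stationary distribution be π with π = πP and π_1 + π_2 + π_3 = 1.
π_1 = 0.28·π_1 + 0.36·π_2 + 0.32·π_3
π_2 = 0.42·π_1 + 0.34·π_2 + 0.32·π_3
Solving with the normalization constraint gives π = (0.3215, 0.3593, 0.3191).
So the stationary probability of A is 0.3593.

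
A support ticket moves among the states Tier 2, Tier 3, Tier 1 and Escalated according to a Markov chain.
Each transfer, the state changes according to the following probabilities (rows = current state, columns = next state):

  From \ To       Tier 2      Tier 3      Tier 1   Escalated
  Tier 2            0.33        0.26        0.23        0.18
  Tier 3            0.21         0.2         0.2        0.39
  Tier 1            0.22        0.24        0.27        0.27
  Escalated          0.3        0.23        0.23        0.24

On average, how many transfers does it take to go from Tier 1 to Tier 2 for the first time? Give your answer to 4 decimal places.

4.1525

Let t(s) be the expected number of transfers to first reach Tier 2 from state s, with t(Tier 2) = 0. Conditioning on the first transfer:
t(Tier 3) = 1 + 0.2·t(Tier 3) + 0.2·t(Tier 1) + 0.39·t(Escalated)
t(Tier 1) = 1 + 0.24·t(Tier 3) + 0.27·t(Tier 1) + 0.27·t(Escalated)
t(Escalated) = 1 + 0.23·t(Tier 3) + 0.23·t(Tier 1) + 0.24·t(Escalated)
Solving: t(Tier 3) = 4.1553, t(Tier 1) = 4.1525, t(Escalated) = 3.8300.
Expected transfers from Tier 1 to Tier 2: 4.1525.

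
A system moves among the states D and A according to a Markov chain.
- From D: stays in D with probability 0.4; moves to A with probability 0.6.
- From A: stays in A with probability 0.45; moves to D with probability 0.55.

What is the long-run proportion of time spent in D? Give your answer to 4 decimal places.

0.4783

Let the stationary distribution be π with π = πP and π_1 + π_2 = 1.
π_1 = 0.4·π_1 + 0.55·π_2
Solving with the normalization constraint gives π = (0.4783, 0.5217).
So the stationary probability of D is 0.4783.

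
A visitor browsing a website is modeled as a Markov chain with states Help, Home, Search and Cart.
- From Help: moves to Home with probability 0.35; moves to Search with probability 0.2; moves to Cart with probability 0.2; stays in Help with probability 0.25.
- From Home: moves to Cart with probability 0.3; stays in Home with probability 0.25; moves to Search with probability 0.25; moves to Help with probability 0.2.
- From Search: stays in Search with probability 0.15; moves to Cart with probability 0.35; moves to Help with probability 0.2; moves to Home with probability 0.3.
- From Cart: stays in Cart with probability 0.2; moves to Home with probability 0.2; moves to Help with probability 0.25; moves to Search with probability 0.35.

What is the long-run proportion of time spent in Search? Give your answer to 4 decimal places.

0.2410

Let the stationary distribution be π with π = πP and π_1 + π_2 + π_3 + π_4 = 1.
π_1 = 0.25·π_1 + 0.2·π_2 + 0.2·π_3 + 0.25·π_4
π_2 = 0.35·π_1 + 0.25·π_2 + 0.3·π_3 + 0.2·π_4
π_3 = 0.2·π_1 + 0.25·π_2 + 0.15·π_3 + 0.35·π_4
Solving with the normalization constraint gives π = (0.2244, 0.2713, 0.2410, 0.2633).
So the stationary probability of Search is 0.2410.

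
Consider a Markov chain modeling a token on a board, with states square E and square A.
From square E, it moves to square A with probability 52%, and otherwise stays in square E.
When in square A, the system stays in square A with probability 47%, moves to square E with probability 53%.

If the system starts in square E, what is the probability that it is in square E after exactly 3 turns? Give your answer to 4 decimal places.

0.5047

Propagate the distribution vector 3 turns from square E.
After 0 turns: (1.0000, 0.0000)
After 1 turn: (0.4800, 0.5200)
After 2 turns: (0.5060, 0.4940)
After 3 turns: (0.5047, 0.4953)
P(in square E after 3 turns) = 0.5047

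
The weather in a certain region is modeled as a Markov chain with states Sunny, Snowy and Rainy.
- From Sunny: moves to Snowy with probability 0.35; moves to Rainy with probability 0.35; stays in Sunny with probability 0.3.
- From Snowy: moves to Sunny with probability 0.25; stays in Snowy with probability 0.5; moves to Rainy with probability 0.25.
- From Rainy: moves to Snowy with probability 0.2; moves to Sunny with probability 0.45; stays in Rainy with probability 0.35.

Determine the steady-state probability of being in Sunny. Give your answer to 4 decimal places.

Let the stationary distribution be π with π = πP and π_1 + π_2 + π_3 = 1.
π_1 = 0.3·π_1 + 0.25·π_2 + 0.45·π_3
π_2 = 0.35·π_1 + 0.5·π_2 + 0.2·π_3
Solving with the normalization constraint gives π = (0.3293, 0.3563, 0.3144).
So the stationary probability of Sunny is 0.3293.

0.3293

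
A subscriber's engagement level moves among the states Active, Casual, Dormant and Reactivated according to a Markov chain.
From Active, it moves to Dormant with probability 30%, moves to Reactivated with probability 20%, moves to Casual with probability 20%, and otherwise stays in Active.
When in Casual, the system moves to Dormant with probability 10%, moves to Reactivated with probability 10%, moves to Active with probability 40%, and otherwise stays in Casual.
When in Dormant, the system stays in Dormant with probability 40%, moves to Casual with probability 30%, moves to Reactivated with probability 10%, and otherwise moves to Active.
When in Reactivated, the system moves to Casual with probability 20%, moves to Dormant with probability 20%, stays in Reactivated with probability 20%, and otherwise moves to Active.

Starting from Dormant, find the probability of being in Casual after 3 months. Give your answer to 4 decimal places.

Propagate the distribution vector 3 months from Dormant.
After 0 months: (0.0000, 0.0000, 1.0000, 0.0000)
After 1 month: (0.2000, 0.3000, 0.4000, 0.1000)
After 2 months: (0.3000, 0.3000, 0.2700, 0.1300)
After 3 months: (0.3160, 0.2870, 0.2540, 0.1430)
P(in Casual after 3 months) = 0.2870

0.2870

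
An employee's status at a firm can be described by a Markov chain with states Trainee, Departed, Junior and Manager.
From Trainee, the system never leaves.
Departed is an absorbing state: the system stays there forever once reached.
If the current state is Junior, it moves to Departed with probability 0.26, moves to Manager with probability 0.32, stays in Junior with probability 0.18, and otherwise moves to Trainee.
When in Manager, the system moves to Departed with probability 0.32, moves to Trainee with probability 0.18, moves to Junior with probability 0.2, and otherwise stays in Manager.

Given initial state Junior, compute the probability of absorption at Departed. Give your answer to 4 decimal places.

Let h(s) be the probability of absorption at Departed starting from transient state s. Then h(Departed) = 1 and h(Trainee) = 0. By first-step analysis:
h(Junior) = 0.24·0 + 0.26·1 + 0.18·h(Junior) + 0.32·h(Manager)
h(Manager) = 0.18·0 + 0.32·1 + 0.2·h(Junior) + 0.3·h(Manager)
Solving: h(Junior) = 0.5576, h(Manager) = 0.6165.
Starting from Junior, the probability is 0.5576.

0.5576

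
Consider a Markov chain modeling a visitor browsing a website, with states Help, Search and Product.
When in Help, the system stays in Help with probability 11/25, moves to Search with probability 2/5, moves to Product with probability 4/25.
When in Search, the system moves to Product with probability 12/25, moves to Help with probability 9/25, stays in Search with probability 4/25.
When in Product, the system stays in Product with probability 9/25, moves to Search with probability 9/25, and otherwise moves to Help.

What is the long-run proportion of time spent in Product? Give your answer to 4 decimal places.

Let the stationary distribution be π with π = πP and π_1 + π_2 + π_3 = 1.
π_1 = 0.44·π_1 + 0.36·π_2 + 0.28·π_3
π_2 = 0.4·π_1 + 0.16·π_2 + 0.36·π_3
Solving with the normalization constraint gives π = (0.3631, 0.3121, 0.3248).
So the stationary probability of Product is 0.3248.

0.3248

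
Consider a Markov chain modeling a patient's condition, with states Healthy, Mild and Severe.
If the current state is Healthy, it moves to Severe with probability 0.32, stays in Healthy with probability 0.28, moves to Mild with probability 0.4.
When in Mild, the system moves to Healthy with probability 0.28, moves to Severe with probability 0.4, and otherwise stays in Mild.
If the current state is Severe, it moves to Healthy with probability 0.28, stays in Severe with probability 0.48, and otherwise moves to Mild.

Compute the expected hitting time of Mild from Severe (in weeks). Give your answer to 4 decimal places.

Let t(s) be the expected number of weeks to first reach Mild from state s, with t(Mild) = 0. Conditioning on the first week:
t(Healthy) = 1 + 0.28·t(Healthy) + 0.32·t(Severe)
t(Severe) = 1 + 0.28·t(Healthy) + 0.48·t(Severe)
Solving: t(Healthy) = 2.9494, t(Severe) = 3.5112.
Expected weeks from Severe to Mild: 3.5112.

3.5112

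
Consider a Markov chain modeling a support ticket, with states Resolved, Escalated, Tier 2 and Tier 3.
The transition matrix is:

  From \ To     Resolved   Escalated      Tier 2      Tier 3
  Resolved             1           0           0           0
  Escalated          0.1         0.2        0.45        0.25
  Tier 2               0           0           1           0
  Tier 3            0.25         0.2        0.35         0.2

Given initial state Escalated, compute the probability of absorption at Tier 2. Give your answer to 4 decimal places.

0.7585

Let h(s) be the probability of absorption at Tier 2 starting from transient state s. Then h(Tier 2) = 1 and h(Resolved) = 0. By first-step analysis:
h(Escalated) = 0.1·0 + 0.2·h(Escalated) + 0.45·1 + 0.25·h(Tier 3)
h(Tier 3) = 0.25·0 + 0.2·h(Escalated) + 0.35·1 + 0.2·h(Tier 3)
Solving: h(Escalated) = 0.7585, h(Tier 3) = 0.6271.
Starting from Escalated, the probability is 0.7585.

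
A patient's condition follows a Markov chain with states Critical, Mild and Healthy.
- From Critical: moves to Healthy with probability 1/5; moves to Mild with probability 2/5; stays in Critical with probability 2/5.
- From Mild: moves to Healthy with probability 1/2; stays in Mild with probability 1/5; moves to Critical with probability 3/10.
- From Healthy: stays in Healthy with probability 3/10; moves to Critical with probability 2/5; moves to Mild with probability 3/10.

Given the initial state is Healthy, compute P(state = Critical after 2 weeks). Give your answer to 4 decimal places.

Sum over the intermediate state after 1 week:
P = P(Healthy→Critical)·P(Critical→Critical) + P(Healthy→Mild)·P(Mild→Critical) + P(Healthy→Healthy)·P(Healthy→Critical)
  = 0.4×0.4 + 0.3×0.3 + 0.3×0.4
  = 0.1600 + 0.0900 + 0.1200 = 0.3700

0.3700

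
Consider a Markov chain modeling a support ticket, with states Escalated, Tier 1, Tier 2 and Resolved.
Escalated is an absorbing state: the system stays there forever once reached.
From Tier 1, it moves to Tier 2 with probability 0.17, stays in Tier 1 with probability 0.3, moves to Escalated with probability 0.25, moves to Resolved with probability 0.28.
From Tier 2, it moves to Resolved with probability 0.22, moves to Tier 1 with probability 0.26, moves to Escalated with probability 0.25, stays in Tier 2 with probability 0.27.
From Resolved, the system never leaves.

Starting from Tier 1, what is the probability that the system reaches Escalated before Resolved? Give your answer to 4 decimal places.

0.4820

Let h(s) be the probability of absorption at Escalated starting from transient state s. Then h(Escalated) = 1 and h(Resolved) = 0. By first-step analysis:
h(Tier 1) = 0.25·1 + 0.3·h(Tier 1) + 0.17·h(Tier 2) + 0.28·0
h(Tier 2) = 0.25·1 + 0.26·h(Tier 1) + 0.27·h(Tier 2) + 0.22·0
Solving: h(Tier 1) = 0.4820, h(Tier 2) = 0.5141.
Starting from Tier 1, the probability is 0.4820.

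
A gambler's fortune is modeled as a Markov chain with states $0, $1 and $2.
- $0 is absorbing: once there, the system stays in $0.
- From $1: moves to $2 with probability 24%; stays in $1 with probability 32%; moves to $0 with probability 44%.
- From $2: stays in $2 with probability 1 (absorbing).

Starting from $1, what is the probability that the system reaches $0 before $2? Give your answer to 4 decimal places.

Let h(s) be the probability of absorption at $0 starting from transient state s. Then h($0) = 1 and h($2) = 0. By first-step analysis:
h($1) = 0.44·1 + 0.32·h($1) + 0.24·0
Solving: h($1) = 0.6471.
Starting from $1, the probability is 0.6471.

0.6471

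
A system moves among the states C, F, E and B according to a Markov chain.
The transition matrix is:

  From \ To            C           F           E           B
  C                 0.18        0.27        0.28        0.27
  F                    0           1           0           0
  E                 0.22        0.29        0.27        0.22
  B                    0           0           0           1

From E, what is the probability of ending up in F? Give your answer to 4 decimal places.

0.5534

Let h(s) be the probability of absorption at F starting from transient state s. Then h(F) = 1 and h(B) = 0. By first-step analysis:
h(C) = 0.18·h(C) + 0.27·1 + 0.28·h(E) + 0.27·0
h(E) = 0.22·h(C) + 0.29·1 + 0.27·h(E) + 0.22·0
Solving: h(C) = 0.5182, h(E) = 0.5534.
Starting from E, the probability is 0.5534.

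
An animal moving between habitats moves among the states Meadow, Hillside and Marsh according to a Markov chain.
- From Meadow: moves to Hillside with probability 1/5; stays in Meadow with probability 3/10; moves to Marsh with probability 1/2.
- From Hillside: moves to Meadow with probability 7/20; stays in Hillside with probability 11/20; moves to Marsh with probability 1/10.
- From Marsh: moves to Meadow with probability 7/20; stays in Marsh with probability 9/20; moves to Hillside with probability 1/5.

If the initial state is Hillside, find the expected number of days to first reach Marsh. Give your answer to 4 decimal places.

Let t(s) be the expected number of days to first reach Marsh from state s, with t(Marsh) = 0. Conditioning on the first day:
t(Meadow) = 1 + 0.3·t(Meadow) + 0.2·t(Hillside)
t(Hillside) = 1 + 0.35·t(Meadow) + 0.55·t(Hillside)
Solving: t(Meadow) = 2.6531, t(Hillside) = 4.2857.
Expected days from Hillside to Marsh: 4.2857.

4.2857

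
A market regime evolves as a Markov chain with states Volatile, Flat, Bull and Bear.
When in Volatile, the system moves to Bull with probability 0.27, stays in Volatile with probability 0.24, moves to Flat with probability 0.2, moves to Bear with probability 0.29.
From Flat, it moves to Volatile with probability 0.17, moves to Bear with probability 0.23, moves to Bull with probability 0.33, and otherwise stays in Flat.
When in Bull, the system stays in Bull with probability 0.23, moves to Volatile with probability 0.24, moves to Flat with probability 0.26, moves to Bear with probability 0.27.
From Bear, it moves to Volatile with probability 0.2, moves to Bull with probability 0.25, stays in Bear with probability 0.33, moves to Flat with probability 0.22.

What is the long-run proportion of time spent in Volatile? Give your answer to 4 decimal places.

0.2120

Let the stationary distribution be π with π = πP and π_1 + π_2 + π_3 + π_4 = 1.
π_1 = 0.24·π_1 + 0.17·π_2 + 0.24·π_3 + 0.2·π_4
π_2 = 0.2·π_1 + 0.27·π_2 + 0.26·π_3 + 0.22·π_4
π_3 = 0.27·π_1 + 0.33·π_2 + 0.23·π_3 + 0.25·π_4
Solving with the normalization constraint gives π = (0.2120, 0.2384, 0.2680, 0.2816).
So the stationary probability of Volatile is 0.2120.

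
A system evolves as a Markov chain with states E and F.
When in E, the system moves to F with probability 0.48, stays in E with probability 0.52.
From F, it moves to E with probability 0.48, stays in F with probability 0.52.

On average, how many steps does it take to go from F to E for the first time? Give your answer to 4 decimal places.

Let t(s) be the expected number of steps to first reach E from state s, with t(E) = 0. Conditioning on the first step:
t(F) = 1 + 0.52·t(F)
Solving: t(F) = 2.0833.
Expected steps from F to E: 2.0833.

2.0833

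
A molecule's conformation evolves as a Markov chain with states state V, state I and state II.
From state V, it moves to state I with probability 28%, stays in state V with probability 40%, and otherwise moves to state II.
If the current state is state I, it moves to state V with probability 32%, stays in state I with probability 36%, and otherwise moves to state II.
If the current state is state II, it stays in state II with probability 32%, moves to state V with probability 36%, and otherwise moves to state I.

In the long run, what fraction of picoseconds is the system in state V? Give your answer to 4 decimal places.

Let the stationary distribution be π with π = πP and π_1 + π_2 + π_3 = 1.
π_1 = 0.4·π_1 + 0.32·π_2 + 0.36·π_3
π_2 = 0.28·π_1 + 0.36·π_2 + 0.32·π_3
Solving with the normalization constraint gives π = (0.3617, 0.3183, 0.3200).
So the stationary probability of state V is 0.3617.

0.3617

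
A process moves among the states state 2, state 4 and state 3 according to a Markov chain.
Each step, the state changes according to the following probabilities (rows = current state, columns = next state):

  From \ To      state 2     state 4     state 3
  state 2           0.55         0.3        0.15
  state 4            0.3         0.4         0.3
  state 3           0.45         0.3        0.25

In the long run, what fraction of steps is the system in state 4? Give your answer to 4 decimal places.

Let the stationary distribution be π with π = πP and π_1 + π_2 + π_3 = 1.
π_1 = 0.55·π_1 + 0.3·π_2 + 0.45·π_3
π_2 = 0.3·π_1 + 0.4·π_2 + 0.3·π_3
Solving with the normalization constraint gives π = (0.4444, 0.3333, 0.2222).
So the stationary probability of state 4 is 0.3333.

0.3333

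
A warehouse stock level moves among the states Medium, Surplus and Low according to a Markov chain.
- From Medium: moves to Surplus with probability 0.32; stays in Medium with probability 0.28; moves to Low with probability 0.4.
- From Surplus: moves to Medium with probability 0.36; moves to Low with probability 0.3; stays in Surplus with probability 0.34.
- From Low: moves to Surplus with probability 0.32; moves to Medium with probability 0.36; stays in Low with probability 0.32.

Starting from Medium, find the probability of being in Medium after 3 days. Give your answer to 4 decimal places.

Propagate the distribution vector 3 days from Medium.
After 0 days: (1.0000, 0.0000, 0.0000)
After 1 day: (0.2800, 0.3200, 0.4000)
After 2 days: (0.3376, 0.3264, 0.3360)
After 3 days: (0.3330, 0.3265, 0.3405)
P(in Medium after 3 days) = 0.3330

0.3330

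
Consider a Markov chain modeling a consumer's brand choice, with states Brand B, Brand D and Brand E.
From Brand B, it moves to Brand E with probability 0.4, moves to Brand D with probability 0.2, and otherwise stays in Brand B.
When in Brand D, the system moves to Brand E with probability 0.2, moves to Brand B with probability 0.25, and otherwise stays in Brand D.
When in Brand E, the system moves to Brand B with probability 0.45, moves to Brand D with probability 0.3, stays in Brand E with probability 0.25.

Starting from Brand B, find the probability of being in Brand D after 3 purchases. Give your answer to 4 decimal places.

Propagate the distribution vector 3 purchases from Brand B.
After 0 purchases: (1.0000, 0.0000, 0.0000)
After 1 purchase: (0.4000, 0.2000, 0.4000)
After 2 purchases: (0.3900, 0.3100, 0.3000)
After 3 purchases: (0.3685, 0.3385, 0.2930)
P(in Brand D after 3 purchases) = 0.3385

0.3385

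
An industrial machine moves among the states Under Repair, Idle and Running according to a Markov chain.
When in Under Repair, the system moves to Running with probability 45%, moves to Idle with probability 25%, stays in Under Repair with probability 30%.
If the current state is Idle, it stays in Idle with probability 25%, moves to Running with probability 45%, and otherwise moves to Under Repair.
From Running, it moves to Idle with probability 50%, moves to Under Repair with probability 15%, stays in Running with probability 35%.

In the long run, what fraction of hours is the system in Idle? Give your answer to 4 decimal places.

Let the stationary distribution be π with π = πP and π_1 + π_2 + π_3 = 1.
π_1 = 0.3·π_1 + 0.3·π_2 + 0.15·π_3
π_2 = 0.25·π_1 + 0.25·π_2 + 0.5·π_3
Solving with the normalization constraint gives π = (0.2386, 0.3523, 0.4091).
So the stationary probability of Idle is 0.3523.

0.3523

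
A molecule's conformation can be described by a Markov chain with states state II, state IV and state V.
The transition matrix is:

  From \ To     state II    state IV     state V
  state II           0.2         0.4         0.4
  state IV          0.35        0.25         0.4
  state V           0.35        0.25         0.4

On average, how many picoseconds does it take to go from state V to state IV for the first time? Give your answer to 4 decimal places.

Let t(s) be the expected number of picoseconds to first reach state IV from state s, with t(state IV) = 0. Conditioning on the first picosecond:
t(state II) = 1 + 0.2·t(state II) + 0.4·t(state V)
t(state V) = 1 + 0.35·t(state II) + 0.4·t(state V)
Solving: t(state II) = 2.9412, t(state V) = 3.3824.
Expected picoseconds from state V to state IV: 3.3824.

3.3824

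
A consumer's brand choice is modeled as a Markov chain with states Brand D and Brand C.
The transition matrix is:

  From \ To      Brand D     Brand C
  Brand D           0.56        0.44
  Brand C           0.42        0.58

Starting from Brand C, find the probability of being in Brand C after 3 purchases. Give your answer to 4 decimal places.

Propagate the distribution vector 3 purchases from Brand C.
After 0 purchases: (0.0000, 1.0000)
After 1 purchase: (0.4200, 0.5800)
After 2 purchases: (0.4788, 0.5212)
After 3 purchases: (0.4870, 0.5130)
P(in Brand C after 3 purchases) = 0.5130

0.5130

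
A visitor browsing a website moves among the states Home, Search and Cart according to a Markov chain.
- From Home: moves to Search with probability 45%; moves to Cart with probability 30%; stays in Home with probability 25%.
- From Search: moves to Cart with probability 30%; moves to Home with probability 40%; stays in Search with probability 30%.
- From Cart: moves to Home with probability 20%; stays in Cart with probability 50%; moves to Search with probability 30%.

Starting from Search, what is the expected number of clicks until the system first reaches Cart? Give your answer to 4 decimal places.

3.3333

Let t(s) be the expected number of clicks to first reach Cart from state s, with t(Cart) = 0. Conditioning on the first click:
t(Home) = 1 + 0.25·t(Home) + 0.45·t(Search)
t(Search) = 1 + 0.4·t(Home) + 0.3·t(Search)
Solving: t(Home) = 3.3333, t(Search) = 3.3333.
Expected clicks from Search to Cart: 3.3333.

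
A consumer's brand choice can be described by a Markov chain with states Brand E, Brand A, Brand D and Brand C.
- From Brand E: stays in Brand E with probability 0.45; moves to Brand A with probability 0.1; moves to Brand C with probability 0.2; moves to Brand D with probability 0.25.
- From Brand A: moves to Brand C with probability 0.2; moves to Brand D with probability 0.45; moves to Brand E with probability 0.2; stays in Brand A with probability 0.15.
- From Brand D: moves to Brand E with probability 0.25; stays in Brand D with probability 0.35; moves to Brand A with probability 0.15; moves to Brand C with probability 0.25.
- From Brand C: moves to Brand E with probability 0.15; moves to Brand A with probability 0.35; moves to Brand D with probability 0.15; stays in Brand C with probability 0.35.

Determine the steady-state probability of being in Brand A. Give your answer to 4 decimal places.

0.1870

Let the stationary distribution be π with π = πP and π_1 + π_2 + π_3 + π_4 = 1.
π_1 = 0.45·π_1 + 0.2·π_2 + 0.25·π_3 + 0.15·π_4
π_2 = 0.1·π_1 + 0.15·π_2 + 0.15·π_3 + 0.35·π_4
π_3 = 0.25·π_1 + 0.45·π_2 + 0.35·π_3 + 0.15·π_4
Solving with the normalization constraint gives π = (0.2693, 0.1870, 0.2913, 0.2524).
So the stationary probability of Brand A is 0.1870.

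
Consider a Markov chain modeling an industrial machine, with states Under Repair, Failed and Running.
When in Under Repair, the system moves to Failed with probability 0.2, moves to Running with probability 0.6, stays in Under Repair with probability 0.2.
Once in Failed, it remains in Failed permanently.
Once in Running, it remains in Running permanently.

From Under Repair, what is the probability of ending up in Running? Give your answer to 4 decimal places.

0.7500

Let h(s) be the probability of absorption at Running starting from transient state s. Then h(Running) = 1 and h(Failed) = 0. By first-step analysis:
h(Under Repair) = 0.2·h(Under Repair) + 0.2·0 + 0.6·1
Solving: h(Under Repair) = 0.7500.
Starting from Under Repair, the probability is 0.7500.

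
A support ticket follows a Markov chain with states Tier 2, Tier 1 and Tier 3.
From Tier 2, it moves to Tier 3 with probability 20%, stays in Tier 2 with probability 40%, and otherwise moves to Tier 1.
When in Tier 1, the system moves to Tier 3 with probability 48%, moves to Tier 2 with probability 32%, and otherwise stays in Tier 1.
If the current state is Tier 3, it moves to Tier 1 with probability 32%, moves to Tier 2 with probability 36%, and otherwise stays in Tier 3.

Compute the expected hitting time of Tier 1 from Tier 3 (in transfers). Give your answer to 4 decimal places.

2.8571

Let t(s) be the expected number of transfers to first reach Tier 1 from state s, with t(Tier 1) = 0. Conditioning on the first transfer:
t(Tier 2) = 1 + 0.4·t(Tier 2) + 0.2·t(Tier 3)
t(Tier 3) = 1 + 0.36·t(Tier 2) + 0.32·t(Tier 3)
Solving: t(Tier 2) = 2.6190, t(Tier 3) = 2.8571.
Expected transfers from Tier 3 to Tier 1: 2.8571.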